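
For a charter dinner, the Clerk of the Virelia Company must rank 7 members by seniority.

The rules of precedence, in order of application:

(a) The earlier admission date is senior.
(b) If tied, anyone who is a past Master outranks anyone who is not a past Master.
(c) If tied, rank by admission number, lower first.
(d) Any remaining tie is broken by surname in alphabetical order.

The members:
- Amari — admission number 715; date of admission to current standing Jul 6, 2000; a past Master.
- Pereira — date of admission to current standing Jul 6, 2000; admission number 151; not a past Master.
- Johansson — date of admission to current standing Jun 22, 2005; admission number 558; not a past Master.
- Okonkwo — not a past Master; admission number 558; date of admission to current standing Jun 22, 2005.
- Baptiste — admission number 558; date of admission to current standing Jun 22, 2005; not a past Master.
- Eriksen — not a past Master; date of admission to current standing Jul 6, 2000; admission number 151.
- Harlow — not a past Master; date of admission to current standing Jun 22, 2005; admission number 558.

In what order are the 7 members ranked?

By date of admission to current standing (earlier first): Amari, Eriksen and Pereira (each Jul 6, 2000); then Baptiste, Harlow, Johansson and Okonkwo (each Jun 22, 2005).
Among Amari, Eriksen and Pereira, a past Master before not a past Master: Amari (a past Master) before Eriksen and Pereira (not a past Master).
Eriksen and Pereira both have admission number 151, so the next rule applies.
Among Eriksen and Pereira, alphabetically by surname: Eriksen before Pereira.
Baptiste, Harlow, Johansson and Okonkwo are each not a past Master, so the next rule applies.
Baptiste, Harlow, Johansson and Okonkwo all have admission number 558, so the next rule applies.
Among Baptiste, Harlow, Johansson and Okonkwo, alphabetically by surname: Baptiste before Harlow before Johansson before Okonkwo.
Full order: Amari, Eriksen, Pereira, Baptiste, Harlow, Johansson, Okonkwo.

Amari, Eriksen, Pereira, Baptiste, Harlow, Johansson, Okonkwo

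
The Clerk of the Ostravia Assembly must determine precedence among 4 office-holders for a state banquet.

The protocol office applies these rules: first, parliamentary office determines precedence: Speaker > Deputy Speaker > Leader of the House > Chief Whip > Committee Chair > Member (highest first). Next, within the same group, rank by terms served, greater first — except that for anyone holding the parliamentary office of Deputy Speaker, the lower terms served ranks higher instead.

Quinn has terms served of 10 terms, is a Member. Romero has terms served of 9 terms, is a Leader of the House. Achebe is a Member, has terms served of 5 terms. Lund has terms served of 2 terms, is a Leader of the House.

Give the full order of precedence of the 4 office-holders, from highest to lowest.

Romero, Lund, Quinn, Achebe

By parliamentary office: Romero and Lund (Leader of the House); then Quinn and Achebe (Member).
Among Romero and Lund, by terms served (higher first): Romero (9 terms) before Lund (2 terms).
Among Quinn and Achebe, by terms served (higher first): Quinn (10 terms) before Achebe (5 terms).
Full order: Romero, Lund, Quinn, Achebe.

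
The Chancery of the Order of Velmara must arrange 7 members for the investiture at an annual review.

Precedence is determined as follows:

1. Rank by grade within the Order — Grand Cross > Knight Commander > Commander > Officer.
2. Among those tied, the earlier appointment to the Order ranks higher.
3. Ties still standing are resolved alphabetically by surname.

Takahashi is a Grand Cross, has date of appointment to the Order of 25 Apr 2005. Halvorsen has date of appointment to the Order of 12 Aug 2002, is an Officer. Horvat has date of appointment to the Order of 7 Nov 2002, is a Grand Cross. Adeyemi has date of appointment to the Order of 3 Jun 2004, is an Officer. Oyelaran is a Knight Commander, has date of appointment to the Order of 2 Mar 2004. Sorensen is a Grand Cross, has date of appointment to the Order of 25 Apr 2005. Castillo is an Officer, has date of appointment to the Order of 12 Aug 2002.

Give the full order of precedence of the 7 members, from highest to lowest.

Horvat, Sorensen, Takahashi, Oyelaran, Castillo, Halvorsen, Adeyemi

By grade within the Order: Horvat, Sorensen and Takahashi (Grand Cross); then Oyelaran (Knight Commander); then Castillo, Halvorsen and Adeyemi (Officer).
Among Horvat, Sorensen and Takahashi, by date of appointment to the Order (earlier first): Horvat (7 Nov 2002) before Sorensen and Takahashi (25 Apr 2005).
Among Sorensen and Takahashi, alphabetically by surname: Sorensen before Takahashi.
Among Castillo, Halvorsen and Adeyemi, by date of appointment to the Order (earlier first): Castillo and Halvorsen (12 Aug 2002) before Adeyemi (3 Jun 2004).
Among Castillo and Halvorsen, alphabetically by surname: Castillo before Halvorsen.
Full order: Horvat, Sorensen, Takahashi, Oyelaran, Castillo, Halvorsen, Adeyemi.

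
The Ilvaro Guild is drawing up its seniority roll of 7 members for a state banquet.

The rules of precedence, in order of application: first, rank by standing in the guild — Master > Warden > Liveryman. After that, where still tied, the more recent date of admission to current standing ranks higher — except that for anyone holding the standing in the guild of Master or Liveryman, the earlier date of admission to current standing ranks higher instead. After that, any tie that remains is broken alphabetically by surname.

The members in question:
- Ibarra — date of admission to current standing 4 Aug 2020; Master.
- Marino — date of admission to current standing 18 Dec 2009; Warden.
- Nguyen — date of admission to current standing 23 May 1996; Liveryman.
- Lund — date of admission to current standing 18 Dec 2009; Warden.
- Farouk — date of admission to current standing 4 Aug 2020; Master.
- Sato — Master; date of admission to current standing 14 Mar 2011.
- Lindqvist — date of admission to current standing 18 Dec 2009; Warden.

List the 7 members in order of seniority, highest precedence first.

Sato, Farouk, Ibarra, Lindqvist, Lund, Marino, Nguyen

By standing in the guild: Sato, Farouk and Ibarra (Master); then Lindqvist, Lund and Marino (Warden); then Nguyen (Liveryman).
Among Sato, Farouk and Ibarra, by date of admission to current standing (earlier first) (reversed rule for this group): Sato (14 Mar 2011) before Farouk and Ibarra (4 Aug 2020).
Among Farouk and Ibarra, alphabetically by surname: Farouk before Ibarra.
Lindqvist, Lund and Marino all have date of admission to current standing 18 Dec 2009, so the next rule applies.
Among Lindqvist, Lund and Marino, alphabetically by surname: Lindqvist before Lund before Marino.
Full order: Sato, Farouk, Ibarra, Lindqvist, Lund, Marino, Nguyen.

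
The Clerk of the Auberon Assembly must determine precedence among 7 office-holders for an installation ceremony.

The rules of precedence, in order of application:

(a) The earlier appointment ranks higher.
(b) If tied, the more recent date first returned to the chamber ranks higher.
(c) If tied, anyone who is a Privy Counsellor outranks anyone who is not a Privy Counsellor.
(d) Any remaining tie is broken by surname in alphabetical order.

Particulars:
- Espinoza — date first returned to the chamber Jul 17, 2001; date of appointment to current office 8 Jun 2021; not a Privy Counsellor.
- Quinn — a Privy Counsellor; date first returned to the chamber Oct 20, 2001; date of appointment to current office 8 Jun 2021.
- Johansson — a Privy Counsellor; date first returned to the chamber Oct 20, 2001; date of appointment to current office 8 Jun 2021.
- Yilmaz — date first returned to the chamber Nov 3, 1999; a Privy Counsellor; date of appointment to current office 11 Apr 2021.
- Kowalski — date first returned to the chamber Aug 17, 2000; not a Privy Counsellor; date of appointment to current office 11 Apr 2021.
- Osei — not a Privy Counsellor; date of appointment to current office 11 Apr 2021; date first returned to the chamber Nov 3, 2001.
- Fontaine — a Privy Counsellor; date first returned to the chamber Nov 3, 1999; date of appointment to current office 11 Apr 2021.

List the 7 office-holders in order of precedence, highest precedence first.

By date of appointment to current office (earlier first): Osei, Kowalski, Fontaine and Yilmaz (each 11 Apr 2021); then Johansson, Quinn and Espinoza (each 8 Jun 2021).
Among Osei, Kowalski, Fontaine and Yilmaz, by date first returned to the chamber (later first): Osei (Nov 3, 2001) before Kowalski (Aug 17, 2000) before Fontaine and Yilmaz (Nov 3, 1999).
Fontaine and Yilmaz are each a Privy Counsellor, so the next rule applies.
Among Fontaine and Yilmaz, alphabetically by surname: Fontaine before Yilmaz.
Among Johansson, Quinn and Espinoza, by date first returned to the chamber (later first): Johansson and Quinn (Oct 20, 2001) before Espinoza (Jul 17, 2001).
Johansson and Quinn are each a Privy Counsellor, so the next rule applies.
Among Johansson and Quinn, alphabetically by surname: Johansson before Quinn.
Full order: Osei, Kowalski, Fontaine, Yilmaz, Johansson, Quinn, Espinoza.

Osei, Kowalski, Fontaine, Yilmaz, Johansson, Quinn, Espinoza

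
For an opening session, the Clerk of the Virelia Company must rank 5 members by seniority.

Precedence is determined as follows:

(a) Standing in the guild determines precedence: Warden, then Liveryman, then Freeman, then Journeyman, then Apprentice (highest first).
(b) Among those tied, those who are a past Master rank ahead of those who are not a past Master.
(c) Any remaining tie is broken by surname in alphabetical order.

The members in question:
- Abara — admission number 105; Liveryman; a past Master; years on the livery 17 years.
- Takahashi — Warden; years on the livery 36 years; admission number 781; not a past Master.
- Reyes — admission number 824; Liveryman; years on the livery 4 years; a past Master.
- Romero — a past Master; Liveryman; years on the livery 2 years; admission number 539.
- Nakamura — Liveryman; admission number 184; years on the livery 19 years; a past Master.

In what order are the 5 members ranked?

Takahashi, Abara, Nakamura, Reyes, Romero

By standing in the guild: Takahashi (Warden); then Abara, Nakamura, Reyes and Romero (Liveryman).
Abara, Nakamura, Reyes and Romero are each a past Master, so the next rule applies.
Among Abara, Nakamura, Reyes and Romero, alphabetically by surname: Abara before Nakamura before Reyes before Romero.
Full order: Takahashi, Abara, Nakamura, Reyes, Romero.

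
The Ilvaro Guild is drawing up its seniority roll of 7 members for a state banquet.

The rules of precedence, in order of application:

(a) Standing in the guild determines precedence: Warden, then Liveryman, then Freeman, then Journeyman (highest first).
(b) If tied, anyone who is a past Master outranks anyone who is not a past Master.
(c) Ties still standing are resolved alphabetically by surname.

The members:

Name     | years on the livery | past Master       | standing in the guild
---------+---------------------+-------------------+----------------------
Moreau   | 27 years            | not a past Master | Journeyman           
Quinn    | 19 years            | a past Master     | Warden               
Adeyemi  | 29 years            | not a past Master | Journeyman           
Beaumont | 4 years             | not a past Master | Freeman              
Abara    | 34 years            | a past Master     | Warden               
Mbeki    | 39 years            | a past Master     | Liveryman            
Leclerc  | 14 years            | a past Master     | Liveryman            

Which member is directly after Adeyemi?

Moreau

By standing in the guild: Abara and Quinn (Warden); then Leclerc and Mbeki (Liveryman); then Beaumont (Freeman); then Adeyemi and Moreau (Journeyman).
Abara and Quinn are each a past Master, so the next rule applies.
Among Abara and Quinn, alphabetically by surname: Abara before Quinn.
Leclerc and Mbeki are each a past Master, so the next rule applies.
Among Leclerc and Mbeki, alphabetically by surname: Leclerc before Mbeki.
Adeyemi and Moreau are each not a past Master, so the next rule applies.
Among Adeyemi and Moreau, alphabetically by surname: Adeyemi before Moreau.
Order: Abara, Quinn, Leclerc, Mbeki, Beaumont, Adeyemi, Moreau.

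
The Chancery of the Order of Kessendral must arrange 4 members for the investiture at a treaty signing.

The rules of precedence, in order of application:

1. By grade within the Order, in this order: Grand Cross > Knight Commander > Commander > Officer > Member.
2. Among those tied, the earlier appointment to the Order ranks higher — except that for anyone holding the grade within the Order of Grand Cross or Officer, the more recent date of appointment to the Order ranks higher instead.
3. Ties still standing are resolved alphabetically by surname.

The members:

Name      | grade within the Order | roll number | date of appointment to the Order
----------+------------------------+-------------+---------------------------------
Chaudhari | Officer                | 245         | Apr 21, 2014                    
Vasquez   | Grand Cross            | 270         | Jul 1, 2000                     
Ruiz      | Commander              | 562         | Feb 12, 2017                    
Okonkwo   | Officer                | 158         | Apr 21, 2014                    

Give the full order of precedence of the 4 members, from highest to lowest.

Vasquez, Ruiz, Chaudhari, Okonkwo

By grade within the Order: Vasquez (Grand Cross); then Ruiz (Commander); then Chaudhari and Okonkwo (Officer).
Chaudhari and Okonkwo both have date of appointment to the Order Apr 21, 2014, so the next rule applies.
Among Chaudhari and Okonkwo, alphabetically by surname: Chaudhari before Okonkwo.
Full order: Vasquez, Ruiz, Chaudhari, Okonkwo.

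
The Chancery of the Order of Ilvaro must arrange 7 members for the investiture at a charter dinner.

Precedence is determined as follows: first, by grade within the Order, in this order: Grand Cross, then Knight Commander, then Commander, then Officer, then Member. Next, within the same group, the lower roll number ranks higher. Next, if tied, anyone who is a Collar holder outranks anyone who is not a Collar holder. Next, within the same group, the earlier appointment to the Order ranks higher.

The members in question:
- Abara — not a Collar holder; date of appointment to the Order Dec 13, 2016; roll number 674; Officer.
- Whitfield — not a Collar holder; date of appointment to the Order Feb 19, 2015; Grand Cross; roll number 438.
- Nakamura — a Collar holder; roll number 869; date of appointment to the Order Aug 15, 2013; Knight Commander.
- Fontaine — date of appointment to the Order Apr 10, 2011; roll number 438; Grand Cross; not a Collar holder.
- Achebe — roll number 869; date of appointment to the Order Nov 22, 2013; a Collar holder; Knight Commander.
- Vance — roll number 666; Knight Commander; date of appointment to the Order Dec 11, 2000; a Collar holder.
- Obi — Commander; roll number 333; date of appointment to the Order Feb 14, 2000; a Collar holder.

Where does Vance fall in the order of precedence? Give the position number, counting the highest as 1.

By grade within the Order: Fontaine and Whitfield (Grand Cross); then Vance, Nakamura and Achebe (Knight Commander); then Obi (Commander); then Abara (Officer).
Fontaine and Whitfield both have roll number 438, so the next rule applies.
Fontaine and Whitfield are each not a Collar holder, so the next rule applies.
Among Fontaine and Whitfield, by date of appointment to the Order (earlier first): Fontaine (Apr 10, 2011) before Whitfield (Feb 19, 2015).
Among Vance, Nakamura and Achebe, by roll number (lower first): Vance (666) before Nakamura and Achebe (869).
Nakamura and Achebe are each a Collar holder, so the next rule applies.
Among Nakamura and Achebe, by date of appointment to the Order (earlier first): Nakamura (Aug 15, 2013) before Achebe (Nov 22, 2013).
Order: Fontaine, Whitfield, Vance, Nakamura, Achebe, Obi, Abara. So position 3.

3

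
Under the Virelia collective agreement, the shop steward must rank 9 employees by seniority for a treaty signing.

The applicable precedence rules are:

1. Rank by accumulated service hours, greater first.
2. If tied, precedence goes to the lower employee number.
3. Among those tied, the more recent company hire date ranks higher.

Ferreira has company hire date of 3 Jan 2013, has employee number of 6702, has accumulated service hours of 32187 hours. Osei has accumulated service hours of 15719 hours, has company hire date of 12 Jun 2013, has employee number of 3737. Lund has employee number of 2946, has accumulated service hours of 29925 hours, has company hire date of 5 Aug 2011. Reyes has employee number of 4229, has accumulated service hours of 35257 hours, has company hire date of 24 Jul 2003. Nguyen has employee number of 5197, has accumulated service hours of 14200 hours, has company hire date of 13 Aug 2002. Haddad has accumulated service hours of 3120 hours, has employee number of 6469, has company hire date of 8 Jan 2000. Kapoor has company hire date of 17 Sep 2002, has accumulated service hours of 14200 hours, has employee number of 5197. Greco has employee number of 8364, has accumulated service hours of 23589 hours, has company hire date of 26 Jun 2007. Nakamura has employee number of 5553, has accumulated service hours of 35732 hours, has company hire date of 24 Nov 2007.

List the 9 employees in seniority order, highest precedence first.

By accumulated service hours (higher first): Nakamura (35732 hours); then Reyes (35257 hours); then Ferreira (32187 hours); then Lund (29925 hours); then Greco (23589 hours); then Osei (15719 hours); then Kapoor and Nguyen (both 14200 hours); then Haddad (3120 hours).
Kapoor and Nguyen both have employee number 5197, so the next rule applies.
Among Kapoor and Nguyen, by company hire date (later first): Kapoor (17 Sep 2002) before Nguyen (13 Aug 2002).
Full order: Nakamura, Reyes, Ferreira, Lund, Greco, Osei, Kapoor, Nguyen, Haddad.

Nakamura, Reyes, Ferreira, Lund, Greco, Osei, Kapoor, Nguyen, Haddad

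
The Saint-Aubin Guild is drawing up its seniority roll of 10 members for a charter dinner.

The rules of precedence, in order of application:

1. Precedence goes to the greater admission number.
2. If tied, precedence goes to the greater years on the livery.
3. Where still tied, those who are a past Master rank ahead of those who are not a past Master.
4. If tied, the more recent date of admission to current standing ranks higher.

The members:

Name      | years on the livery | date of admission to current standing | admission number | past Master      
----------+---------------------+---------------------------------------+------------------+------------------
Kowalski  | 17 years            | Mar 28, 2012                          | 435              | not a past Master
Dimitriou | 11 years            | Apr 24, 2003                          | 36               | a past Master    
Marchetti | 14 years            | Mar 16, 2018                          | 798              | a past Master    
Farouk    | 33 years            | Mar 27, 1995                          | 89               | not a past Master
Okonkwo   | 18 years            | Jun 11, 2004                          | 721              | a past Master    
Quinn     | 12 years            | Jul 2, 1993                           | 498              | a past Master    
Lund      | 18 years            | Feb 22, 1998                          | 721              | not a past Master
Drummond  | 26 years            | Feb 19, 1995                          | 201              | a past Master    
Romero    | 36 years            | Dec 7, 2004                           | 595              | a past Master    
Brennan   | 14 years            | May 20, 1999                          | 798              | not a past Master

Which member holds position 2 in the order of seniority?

By admission number (higher first): Marchetti and Brennan (both 798); then Okonkwo and Lund (both 721); then Romero (595); then Quinn (498); then Kowalski (435); then Drummond (201); then Farouk (89); then Dimitriou (36).
Marchetti and Brennan both have years on the livery 14 years, so the next rule applies.
Among Marchetti and Brennan, a past Master before not a past Master: Marchetti (a past Master) before Brennan (not a past Master).
Okonkwo and Lund both have years on the livery 18 years, so the next rule applies.
Among Okonkwo and Lund, a past Master before not a past Master: Okonkwo (a past Master) before Lund (not a past Master).
Order: Marchetti, Brennan, Okonkwo, Lund, Romero, Quinn, Kowalski, Drummond, Farouk, Dimitriou.

Brennan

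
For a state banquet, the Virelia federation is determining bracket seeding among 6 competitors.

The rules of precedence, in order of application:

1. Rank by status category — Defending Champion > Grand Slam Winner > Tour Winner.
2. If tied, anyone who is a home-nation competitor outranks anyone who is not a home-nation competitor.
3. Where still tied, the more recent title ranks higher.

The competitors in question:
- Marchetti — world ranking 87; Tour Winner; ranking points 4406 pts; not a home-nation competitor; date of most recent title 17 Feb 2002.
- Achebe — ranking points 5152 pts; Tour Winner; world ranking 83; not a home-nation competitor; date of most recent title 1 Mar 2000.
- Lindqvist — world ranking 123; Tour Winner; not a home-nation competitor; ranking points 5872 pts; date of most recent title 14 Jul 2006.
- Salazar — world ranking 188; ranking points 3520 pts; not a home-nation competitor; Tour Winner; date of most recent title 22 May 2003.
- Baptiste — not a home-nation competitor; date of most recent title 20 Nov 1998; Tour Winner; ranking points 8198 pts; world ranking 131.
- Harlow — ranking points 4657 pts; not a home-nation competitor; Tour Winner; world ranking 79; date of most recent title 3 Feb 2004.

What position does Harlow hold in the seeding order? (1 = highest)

2

By status category: Lindqvist, Harlow, Salazar, Marchetti, Achebe and Baptiste (Tour Winner).
Lindqvist, Harlow, Salazar, Marchetti, Achebe and Baptiste are each not a home-nation competitor, so the next rule applies.
Among Lindqvist, Harlow, Salazar, Marchetti, Achebe and Baptiste, by date of most recent title (later first): Lindqvist (14 Jul 2006) before Harlow (3 Feb 2004) before Salazar (22 May 2003) before Marchetti (17 Feb 2002) before Achebe (1 Mar 2000) before Baptiste (20 Nov 1998).
Order: Lindqvist, Harlow, Salazar, Marchetti, Achebe, Baptiste. So position 2.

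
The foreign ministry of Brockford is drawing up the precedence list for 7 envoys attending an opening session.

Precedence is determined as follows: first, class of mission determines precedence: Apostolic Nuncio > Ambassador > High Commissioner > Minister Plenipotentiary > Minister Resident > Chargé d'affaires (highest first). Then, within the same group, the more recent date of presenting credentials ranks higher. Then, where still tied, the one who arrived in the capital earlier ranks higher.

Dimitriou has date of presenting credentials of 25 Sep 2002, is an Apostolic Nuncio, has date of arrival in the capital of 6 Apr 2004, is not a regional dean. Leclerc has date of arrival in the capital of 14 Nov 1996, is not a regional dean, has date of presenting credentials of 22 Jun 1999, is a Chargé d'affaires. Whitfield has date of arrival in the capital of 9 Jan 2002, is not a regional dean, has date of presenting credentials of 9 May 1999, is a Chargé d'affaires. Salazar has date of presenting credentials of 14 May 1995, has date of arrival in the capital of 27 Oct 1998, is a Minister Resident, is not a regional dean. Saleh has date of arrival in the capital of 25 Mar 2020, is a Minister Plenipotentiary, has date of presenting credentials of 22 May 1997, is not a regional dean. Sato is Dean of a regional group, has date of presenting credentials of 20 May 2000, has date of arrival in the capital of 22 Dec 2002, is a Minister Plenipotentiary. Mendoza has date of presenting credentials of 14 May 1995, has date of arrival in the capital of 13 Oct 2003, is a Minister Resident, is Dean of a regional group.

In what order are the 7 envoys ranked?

Dimitriou, Sato, Saleh, Salazar, Mendoza, Leclerc, Whitfield

By class of mission: Dimitriou (Apostolic Nuncio); then Sato and Saleh (Minister Plenipotentiary); then Salazar and Mendoza (Minister Resident); then Leclerc and Whitfield (Chargé d'affaires).
Among Sato and Saleh, by date of presenting credentials (later first): Sato (20 May 2000) before Saleh (22 May 1997).
Salazar and Mendoza both have date of presenting credentials 14 May 1995, so the next rule applies.
Among Salazar and Mendoza, by date of arrival in the capital (earlier first): Salazar (27 Oct 1998) before Mendoza (13 Oct 2003).
Among Leclerc and Whitfield, by date of presenting credentials (later first): Leclerc (22 Jun 1999) before Whitfield (9 May 1999).
Full order: Dimitriou, Sato, Saleh, Salazar, Mendoza, Leclerc, Whitfield.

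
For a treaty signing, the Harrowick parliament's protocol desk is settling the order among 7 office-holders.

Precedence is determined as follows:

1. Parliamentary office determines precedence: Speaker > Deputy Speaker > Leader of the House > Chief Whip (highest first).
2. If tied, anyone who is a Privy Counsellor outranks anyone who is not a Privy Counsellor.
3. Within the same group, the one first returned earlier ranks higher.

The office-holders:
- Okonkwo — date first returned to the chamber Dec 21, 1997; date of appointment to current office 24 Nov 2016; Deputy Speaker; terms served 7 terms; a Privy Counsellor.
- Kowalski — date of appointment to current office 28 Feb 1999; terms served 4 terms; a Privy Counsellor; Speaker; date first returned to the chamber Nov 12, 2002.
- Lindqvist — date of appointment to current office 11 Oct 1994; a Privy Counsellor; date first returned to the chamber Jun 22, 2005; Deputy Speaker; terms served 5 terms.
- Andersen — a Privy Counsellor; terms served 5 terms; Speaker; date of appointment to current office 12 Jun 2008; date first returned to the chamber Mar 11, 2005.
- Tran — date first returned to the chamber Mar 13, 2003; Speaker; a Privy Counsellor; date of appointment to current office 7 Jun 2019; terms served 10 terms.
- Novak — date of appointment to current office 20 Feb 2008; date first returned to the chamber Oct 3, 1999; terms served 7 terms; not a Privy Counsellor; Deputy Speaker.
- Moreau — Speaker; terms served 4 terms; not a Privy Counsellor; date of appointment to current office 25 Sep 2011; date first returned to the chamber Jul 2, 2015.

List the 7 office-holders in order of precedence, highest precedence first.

By parliamentary office: Kowalski, Tran, Andersen and Moreau (Speaker); then Okonkwo, Lindqvist and Novak (Deputy Speaker).
Among Kowalski, Tran, Andersen and Moreau, a Privy Counsellor before not a Privy Counsellor: Kowalski, Tran and Andersen (a Privy Counsellor) before Moreau (not a Privy Counsellor).
Among Kowalski, Tran and Andersen, by date first returned to the chamber (earlier first): Kowalski (Nov 12, 2002) before Tran (Mar 13, 2003) before Andersen (Mar 11, 2005).
Among Okonkwo, Lindqvist and Novak, a Privy Counsellor before not a Privy Counsellor: Okonkwo and Lindqvist (a Privy Counsellor) before Novak (not a Privy Counsellor).
Among Okonkwo and Lindqvist, by date first returned to the chamber (earlier first): Okonkwo (Dec 21, 1997) before Lindqvist (Jun 22, 2005).
Full order: Kowalski, Tran, Andersen, Moreau, Okonkwo, Lindqvist, Novak.

Kowalski, Tran, Andersen, Moreau, Okonkwo, Lindqvist, Novak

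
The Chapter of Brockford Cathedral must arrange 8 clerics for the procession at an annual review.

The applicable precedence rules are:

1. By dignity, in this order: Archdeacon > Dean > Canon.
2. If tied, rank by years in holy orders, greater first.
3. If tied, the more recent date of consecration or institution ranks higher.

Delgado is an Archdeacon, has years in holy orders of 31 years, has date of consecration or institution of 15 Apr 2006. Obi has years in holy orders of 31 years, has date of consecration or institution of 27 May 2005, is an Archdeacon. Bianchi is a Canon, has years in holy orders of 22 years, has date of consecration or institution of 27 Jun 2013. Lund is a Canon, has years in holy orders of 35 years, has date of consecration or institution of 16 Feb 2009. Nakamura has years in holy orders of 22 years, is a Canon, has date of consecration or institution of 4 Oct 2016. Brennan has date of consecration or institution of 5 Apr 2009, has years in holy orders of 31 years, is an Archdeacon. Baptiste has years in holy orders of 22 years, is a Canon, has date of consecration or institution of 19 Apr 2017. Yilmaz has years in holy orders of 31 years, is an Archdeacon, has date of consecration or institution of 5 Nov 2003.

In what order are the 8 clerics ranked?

Brennan, Delgado, Obi, Yilmaz, Lund, Baptiste, Nakamura, Bianchi

By dignity: Brennan, Delgado, Obi and Yilmaz (Archdeacon); then Lund, Baptiste, Nakamura and Bianchi (Canon).
Brennan, Delgado, Obi and Yilmaz all have years in holy orders 31 years, so the next rule applies.
Among Brennan, Delgado, Obi and Yilmaz, by date of consecration or institution (later first): Brennan (5 Apr 2009) before Delgado (15 Apr 2006) before Obi (27 May 2005) before Yilmaz (5 Nov 2003).
Among Lund, Baptiste, Nakamura and Bianchi, by years in holy orders (higher first): Lund (35 years) before Baptiste, Nakamura and Bianchi (22 years).
Among Baptiste, Nakamura and Bianchi, by date of consecration or institution (later first): Baptiste (19 Apr 2017) before Nakamura (4 Oct 2016) before Bianchi (27 Jun 2013).
Full order: Brennan, Delgado, Obi, Yilmaz, Lund, Baptiste, Nakamura, Bianchi.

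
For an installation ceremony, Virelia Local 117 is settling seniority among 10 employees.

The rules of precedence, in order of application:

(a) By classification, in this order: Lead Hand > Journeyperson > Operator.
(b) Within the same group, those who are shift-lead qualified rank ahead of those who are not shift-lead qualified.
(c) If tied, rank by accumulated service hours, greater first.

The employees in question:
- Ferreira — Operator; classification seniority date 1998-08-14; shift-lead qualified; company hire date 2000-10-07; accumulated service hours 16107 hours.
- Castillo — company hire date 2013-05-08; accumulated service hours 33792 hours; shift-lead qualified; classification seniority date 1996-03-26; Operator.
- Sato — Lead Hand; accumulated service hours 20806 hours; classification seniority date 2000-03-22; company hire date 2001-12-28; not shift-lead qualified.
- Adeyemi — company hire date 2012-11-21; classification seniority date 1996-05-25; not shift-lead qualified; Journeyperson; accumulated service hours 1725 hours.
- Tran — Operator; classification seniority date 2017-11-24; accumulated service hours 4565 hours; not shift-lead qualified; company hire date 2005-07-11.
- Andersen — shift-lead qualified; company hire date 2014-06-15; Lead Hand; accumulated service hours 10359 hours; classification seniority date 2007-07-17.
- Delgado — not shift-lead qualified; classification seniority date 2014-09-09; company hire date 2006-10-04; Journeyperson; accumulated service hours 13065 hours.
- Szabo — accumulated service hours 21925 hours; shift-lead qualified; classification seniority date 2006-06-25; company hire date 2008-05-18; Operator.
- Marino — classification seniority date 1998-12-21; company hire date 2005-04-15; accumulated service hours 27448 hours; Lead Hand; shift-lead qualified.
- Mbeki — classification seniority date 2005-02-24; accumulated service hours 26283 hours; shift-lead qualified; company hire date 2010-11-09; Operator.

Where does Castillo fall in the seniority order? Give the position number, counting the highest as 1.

By classification: Marino, Andersen and Sato (Lead Hand); then Delgado and Adeyemi (Journeyperson); then Castillo, Mbeki, Szabo, Ferreira and Tran (Operator).
Among Marino, Andersen and Sato, shift-lead qualified before not shift-lead qualified: Marino and Andersen (shift-lead qualified) before Sato (not shift-lead qualified).
Among Marino and Andersen, by accumulated service hours (higher first): Marino (27448 hours) before Andersen (10359 hours).
Delgado and Adeyemi are each not shift-lead qualified, so the next rule applies.
Among Delgado and Adeyemi, by accumulated service hours (higher first): Delgado (13065 hours) before Adeyemi (1725 hours).
Among Castillo, Mbeki, Szabo, Ferreira and Tran, shift-lead qualified before not shift-lead qualified: Castillo, Mbeki, Szabo and Ferreira (shift-lead qualified) before Tran (not shift-lead qualified).
Among Castillo, Mbeki, Szabo and Ferreira, by accumulated service hours (higher first): Castillo (33792 hours) before Mbeki (26283 hours) before Szabo (21925 hours) before Ferreira (16107 hours).
Order: Marino, Andersen, Sato, Delgado, Adeyemi, Castillo, Mbeki, Szabo, Ferreira, Tran. So position 6.

6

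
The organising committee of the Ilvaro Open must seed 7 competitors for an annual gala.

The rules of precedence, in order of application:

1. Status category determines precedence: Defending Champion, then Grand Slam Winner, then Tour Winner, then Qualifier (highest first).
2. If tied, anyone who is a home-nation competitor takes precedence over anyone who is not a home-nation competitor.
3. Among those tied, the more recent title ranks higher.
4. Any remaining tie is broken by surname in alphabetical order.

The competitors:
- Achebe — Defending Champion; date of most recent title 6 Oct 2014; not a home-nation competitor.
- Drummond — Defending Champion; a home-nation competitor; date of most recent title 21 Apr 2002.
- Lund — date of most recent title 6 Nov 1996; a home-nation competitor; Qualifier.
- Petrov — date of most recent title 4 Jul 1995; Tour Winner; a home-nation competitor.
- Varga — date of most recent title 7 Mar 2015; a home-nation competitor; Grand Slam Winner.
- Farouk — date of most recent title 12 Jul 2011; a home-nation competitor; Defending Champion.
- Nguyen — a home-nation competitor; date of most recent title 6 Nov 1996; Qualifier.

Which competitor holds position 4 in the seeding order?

By status category: Farouk, Drummond and Achebe (Defending Champion); then Varga (Grand Slam Winner); then Petrov (Tour Winner); then Lund and Nguyen (Qualifier).
Among Farouk, Drummond and Achebe, a home-nation competitor before not a home-nation competitor: Farouk and Drummond (a home-nation competitor) before Achebe (not a home-nation competitor).
Among Farouk and Drummond, by date of most recent title (later first): Farouk (12 Jul 2011) before Drummond (21 Apr 2002).
Lund and Nguyen are each a home-nation competitor, so the next rule applies.
Lund and Nguyen both have date of most recent title 6 Nov 1996, so the next rule applies.
Among Lund and Nguyen, alphabetically by surname: Lund before Nguyen.
Order: Farouk, Drummond, Achebe, Varga, Petrov, Lund, Nguyen.

Varga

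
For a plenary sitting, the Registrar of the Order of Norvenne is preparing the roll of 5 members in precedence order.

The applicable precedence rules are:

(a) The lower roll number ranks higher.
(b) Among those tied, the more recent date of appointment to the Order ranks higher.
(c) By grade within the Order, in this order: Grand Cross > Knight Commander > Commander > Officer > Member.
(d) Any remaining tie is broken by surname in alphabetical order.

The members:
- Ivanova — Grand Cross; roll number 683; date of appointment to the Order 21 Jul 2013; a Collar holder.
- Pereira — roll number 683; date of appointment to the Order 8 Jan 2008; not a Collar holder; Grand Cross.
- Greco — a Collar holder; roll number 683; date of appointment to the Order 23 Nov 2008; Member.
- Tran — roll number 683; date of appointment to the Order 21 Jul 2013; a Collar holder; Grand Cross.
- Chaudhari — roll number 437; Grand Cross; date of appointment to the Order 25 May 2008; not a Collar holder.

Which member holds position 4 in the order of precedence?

By roll number (lower first): Chaudhari (437); then Ivanova, Tran, Greco and Pereira (each 683).
Among Ivanova, Tran, Greco and Pereira, by date of appointment to the Order (later first): Ivanova and Tran (21 Jul 2013) before Greco (23 Nov 2008) before Pereira (8 Jan 2008).
Ivanova and Tran are each Grand Cross, so the next rule applies.
Among Ivanova and Tran, alphabetically by surname: Ivanova before Tran.
Order: Chaudhari, Ivanova, Tran, Greco, Pereira.

Greco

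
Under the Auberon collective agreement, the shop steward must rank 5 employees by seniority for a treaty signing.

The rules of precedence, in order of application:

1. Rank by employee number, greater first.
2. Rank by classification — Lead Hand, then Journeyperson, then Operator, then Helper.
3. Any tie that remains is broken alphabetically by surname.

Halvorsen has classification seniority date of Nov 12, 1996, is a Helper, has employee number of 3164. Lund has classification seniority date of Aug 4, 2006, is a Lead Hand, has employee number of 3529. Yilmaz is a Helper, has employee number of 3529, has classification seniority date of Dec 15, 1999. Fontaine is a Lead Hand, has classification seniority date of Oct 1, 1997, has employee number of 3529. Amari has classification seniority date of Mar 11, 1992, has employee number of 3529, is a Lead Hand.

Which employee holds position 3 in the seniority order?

Lund

By employee number (higher first): Amari, Fontaine, Lund and Yilmaz (each 3529); then Halvorsen (3164).
Among Amari, Fontaine, Lund and Yilmaz, by classification: Amari, Fontaine and Lund (Lead Hand) before Yilmaz (Helper).
Among Amari, Fontaine and Lund, alphabetically by surname: Amari before Fontaine before Lund.
Order: Amari, Fontaine, Lund, Yilmaz, Halvorsen.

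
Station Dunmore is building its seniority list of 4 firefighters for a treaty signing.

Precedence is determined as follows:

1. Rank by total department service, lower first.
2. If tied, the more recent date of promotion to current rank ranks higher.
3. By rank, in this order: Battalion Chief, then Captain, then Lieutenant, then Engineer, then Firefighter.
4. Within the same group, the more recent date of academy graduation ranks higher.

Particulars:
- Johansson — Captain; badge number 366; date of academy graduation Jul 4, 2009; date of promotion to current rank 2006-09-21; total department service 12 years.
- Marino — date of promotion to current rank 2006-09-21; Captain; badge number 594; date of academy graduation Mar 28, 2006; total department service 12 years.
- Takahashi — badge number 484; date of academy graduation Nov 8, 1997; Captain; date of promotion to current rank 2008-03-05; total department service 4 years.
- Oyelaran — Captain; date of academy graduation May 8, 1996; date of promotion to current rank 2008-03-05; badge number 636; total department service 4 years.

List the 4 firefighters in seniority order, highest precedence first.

By total department service (lower first): Takahashi and Oyelaran (both 4 years); then Johansson and Marino (both 12 years).
Takahashi and Oyelaran both have date of promotion to current rank 2008-03-05, so the next rule applies.
Takahashi and Oyelaran are each Captain, so the next rule applies.
Among Takahashi and Oyelaran, by date of academy graduation (later first): Takahashi (Nov 8, 1997) before Oyelaran (May 8, 1996).
Johansson and Marino both have date of promotion to current rank 2006-09-21, so the next rule applies.
Johansson and Marino are each Captain, so the next rule applies.
Among Johansson and Marino, by date of academy graduation (later first): Johansson (Jul 4, 2009) before Marino (Mar 28, 2006).
Full order: Takahashi, Oyelaran, Johansson, Marino.

Takahashi, Oyelaran, Johansson, Marino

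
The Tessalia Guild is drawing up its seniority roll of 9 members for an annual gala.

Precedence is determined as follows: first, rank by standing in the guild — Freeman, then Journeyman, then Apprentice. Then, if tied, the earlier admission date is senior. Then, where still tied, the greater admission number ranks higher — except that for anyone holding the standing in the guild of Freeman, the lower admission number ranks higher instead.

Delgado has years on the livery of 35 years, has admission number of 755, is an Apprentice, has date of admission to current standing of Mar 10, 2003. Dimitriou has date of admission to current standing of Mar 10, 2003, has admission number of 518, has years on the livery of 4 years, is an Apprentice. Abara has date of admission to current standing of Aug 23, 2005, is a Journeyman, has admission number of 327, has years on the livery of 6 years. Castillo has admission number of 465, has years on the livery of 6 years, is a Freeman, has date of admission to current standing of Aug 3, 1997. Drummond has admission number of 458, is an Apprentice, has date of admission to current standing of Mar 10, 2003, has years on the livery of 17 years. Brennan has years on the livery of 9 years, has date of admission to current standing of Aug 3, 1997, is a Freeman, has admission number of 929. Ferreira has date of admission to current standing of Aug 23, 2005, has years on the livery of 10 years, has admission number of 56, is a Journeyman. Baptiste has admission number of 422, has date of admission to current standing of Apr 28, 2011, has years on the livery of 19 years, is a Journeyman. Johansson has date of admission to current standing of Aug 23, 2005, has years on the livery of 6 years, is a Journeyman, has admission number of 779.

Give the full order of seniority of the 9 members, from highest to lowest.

By standing in the guild: Castillo and Brennan (Freeman); then Johansson, Abara, Ferreira and Baptiste (Journeyman); then Delgado, Dimitriou and Drummond (Apprentice).
Castillo and Brennan both have date of admission to current standing Aug 3, 1997, so the next rule applies.
Among Castillo and Brennan, by admission number (lower first) (reversed rule for this group): Castillo (465) before Brennan (929).
Among Johansson, Abara, Ferreira and Baptiste, by date of admission to current standing (earlier first): Johansson, Abara and Ferreira (Aug 23, 2005) before Baptiste (Apr 28, 2011).
Among Johansson, Abara and Ferreira, by admission number (higher first): Johansson (779) before Abara (327) before Ferreira (56).
Delgado, Dimitriou and Drummond all have date of admission to current standing Mar 10, 2003, so the next rule applies.
Among Delgado, Dimitriou and Drummond, by admission number (higher first): Delgado (755) before Dimitriou (518) before Drummond (458).
Full order: Castillo, Brennan, Johansson, Abara, Ferreira, Baptiste, Delgado, Dimitriou, Drummond.

Castillo, Brennan, Johansson, Abara, Ferreira, Baptiste, Delgado, Dimitriou, Drummond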